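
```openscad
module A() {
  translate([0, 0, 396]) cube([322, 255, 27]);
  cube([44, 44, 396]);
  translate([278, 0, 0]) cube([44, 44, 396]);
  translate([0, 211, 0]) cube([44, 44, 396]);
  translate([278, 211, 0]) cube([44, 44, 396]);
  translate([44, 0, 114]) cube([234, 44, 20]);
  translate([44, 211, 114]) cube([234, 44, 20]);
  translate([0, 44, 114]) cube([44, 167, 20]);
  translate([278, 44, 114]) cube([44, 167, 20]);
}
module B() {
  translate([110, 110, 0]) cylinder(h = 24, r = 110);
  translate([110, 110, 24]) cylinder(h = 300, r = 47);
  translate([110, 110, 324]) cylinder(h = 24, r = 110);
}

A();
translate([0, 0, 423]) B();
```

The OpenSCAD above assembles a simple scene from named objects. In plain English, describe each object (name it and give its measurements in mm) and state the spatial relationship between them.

A is a four-legged stool. The seat is 322×255 mm, 27 mm thick, top at z = 423 mm. It stands on four square legs, each 44×44 mm in cross-section, from z = 0 to the seat underside, each flush with a corner of the seat. Four stretchers, 44 mm wide and 20 mm tall, connect adjacent legs with their undersides at z = 114 mm, each running between the inner faces of the legs it joins and aligned with the legs' outer faces on the other axis.

B is a spool: two coaxial disc flanges of radius 110 mm and thickness 24 mm, joined by a core cylinder of radius 47 mm and height 300 mm. The lower flange rests on z = 0 and the three cylinders share a vertical axis.

The spool is on top of the stool.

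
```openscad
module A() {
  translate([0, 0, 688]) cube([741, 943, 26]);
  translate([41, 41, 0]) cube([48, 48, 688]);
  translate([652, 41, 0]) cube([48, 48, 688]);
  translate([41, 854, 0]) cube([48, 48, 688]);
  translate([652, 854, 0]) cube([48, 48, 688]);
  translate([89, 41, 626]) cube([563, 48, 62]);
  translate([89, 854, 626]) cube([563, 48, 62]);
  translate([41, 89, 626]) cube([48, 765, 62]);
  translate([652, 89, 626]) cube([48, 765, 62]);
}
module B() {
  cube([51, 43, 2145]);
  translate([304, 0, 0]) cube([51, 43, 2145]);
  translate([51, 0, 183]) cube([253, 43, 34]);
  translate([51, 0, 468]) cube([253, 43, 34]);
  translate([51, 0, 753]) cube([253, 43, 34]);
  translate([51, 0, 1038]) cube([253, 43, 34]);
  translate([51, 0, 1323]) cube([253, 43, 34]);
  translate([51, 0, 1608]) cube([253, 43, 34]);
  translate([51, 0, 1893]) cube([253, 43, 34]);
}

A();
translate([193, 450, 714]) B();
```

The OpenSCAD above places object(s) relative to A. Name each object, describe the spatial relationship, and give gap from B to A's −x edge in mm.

The ladder's min-x is at 193; the table's min-x is 0; gap = 193 mm.

A is a table. B is a ladder. The ladder is on top of the table, centred. The gap from the ladder to the table's −x edge is 193 mm.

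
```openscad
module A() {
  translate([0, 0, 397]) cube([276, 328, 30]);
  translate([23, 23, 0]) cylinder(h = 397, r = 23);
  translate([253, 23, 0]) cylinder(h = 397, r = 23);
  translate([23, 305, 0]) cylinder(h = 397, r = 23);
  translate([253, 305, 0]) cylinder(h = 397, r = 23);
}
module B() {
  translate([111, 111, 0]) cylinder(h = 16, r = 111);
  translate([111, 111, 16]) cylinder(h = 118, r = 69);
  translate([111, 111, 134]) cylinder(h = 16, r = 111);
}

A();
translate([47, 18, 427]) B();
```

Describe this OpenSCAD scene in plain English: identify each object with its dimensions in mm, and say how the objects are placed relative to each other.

A is a four-legged stool. The seat is a 276×328×30 mm slab whose top surface is at z = 427 mm; four round legs, each 46 mm in diameter, run from the floor (z = 0) to the underside of the seat, each leg's axis is inset half a diameter from the nearest pair of seat edges (so the leg's bounding box is flush with the corner).

B is a spool: two coaxial disc flanges of radius 111 mm and thickness 16 mm, joined by a core cylinder of radius 69 mm and height 118 mm. The lower flange rests on z = 0 and the three cylinders share a vertical axis.

The spool is on top of the stool.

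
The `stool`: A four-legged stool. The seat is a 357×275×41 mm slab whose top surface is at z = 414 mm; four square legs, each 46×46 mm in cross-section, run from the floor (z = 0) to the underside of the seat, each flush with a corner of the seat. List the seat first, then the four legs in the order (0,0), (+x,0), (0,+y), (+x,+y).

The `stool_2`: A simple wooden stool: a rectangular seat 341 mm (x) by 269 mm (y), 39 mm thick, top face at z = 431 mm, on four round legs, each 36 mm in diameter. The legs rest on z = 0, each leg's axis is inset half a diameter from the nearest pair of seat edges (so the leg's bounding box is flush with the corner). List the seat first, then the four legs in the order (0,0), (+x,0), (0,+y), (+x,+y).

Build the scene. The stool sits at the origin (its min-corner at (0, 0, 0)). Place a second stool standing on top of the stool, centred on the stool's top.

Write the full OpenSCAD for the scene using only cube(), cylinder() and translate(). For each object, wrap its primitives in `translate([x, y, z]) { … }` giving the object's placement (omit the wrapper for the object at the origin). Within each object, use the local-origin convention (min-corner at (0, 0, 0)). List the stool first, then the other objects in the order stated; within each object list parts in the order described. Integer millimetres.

translate([0, 0, 373]) cube([357, 275, 41]);
cube([46, 46, 373]);
translate([311, 0, 0]) cube([46, 46, 373]);
translate([0, 229, 0]) cube([46, 46, 373]);
translate([311, 229, 0]) cube([46, 46, 373]);
translate([8, 3, 414]) {
  translate([0, 0, 392]) cube([341, 269, 39]);
  translate([18, 18, 0]) cylinder(h = 392, r = 18);
  translate([323, 18, 0]) cylinder(h = 392, r = 18);
  translate([18, 251, 0]) cylinder(h = 392, r = 18);
  translate([323, 251, 0]) cylinder(h = 392, r = 18);
}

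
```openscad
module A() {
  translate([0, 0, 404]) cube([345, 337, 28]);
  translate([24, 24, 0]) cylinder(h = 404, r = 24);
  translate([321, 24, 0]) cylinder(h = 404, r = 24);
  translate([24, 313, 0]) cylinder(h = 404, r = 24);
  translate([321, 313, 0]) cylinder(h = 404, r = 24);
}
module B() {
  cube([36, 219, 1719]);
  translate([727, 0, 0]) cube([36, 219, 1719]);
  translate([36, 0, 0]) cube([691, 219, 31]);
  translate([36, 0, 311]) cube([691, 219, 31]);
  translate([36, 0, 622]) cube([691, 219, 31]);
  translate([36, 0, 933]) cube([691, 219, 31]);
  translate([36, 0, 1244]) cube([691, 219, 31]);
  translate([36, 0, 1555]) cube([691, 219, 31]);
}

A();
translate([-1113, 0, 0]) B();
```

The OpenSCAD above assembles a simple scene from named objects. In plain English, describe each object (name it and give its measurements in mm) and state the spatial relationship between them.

A is a four-legged stool. The seat is 345×337 mm, 28 mm thick, top at z = 432 mm. It stands on four round legs, each 48 mm in diameter, from z = 0 to the seat underside, each leg's axis is inset half a diameter from the nearest pair of seat edges (so the leg's bounding box is flush with the corner).

B is a bookshelf 763 mm wide overall, 219 mm deep and 1719 mm tall. The two sides are 36 mm thick vertical panels. 6 horizontal shelves of 31 mm thickness span between the inner faces of the sides; the lowest shelf sits on the floor and shelves are stacked with a clear vertical gap of 280 mm between each pair.

The bookshelf is on the floor beside the stool on its −x side.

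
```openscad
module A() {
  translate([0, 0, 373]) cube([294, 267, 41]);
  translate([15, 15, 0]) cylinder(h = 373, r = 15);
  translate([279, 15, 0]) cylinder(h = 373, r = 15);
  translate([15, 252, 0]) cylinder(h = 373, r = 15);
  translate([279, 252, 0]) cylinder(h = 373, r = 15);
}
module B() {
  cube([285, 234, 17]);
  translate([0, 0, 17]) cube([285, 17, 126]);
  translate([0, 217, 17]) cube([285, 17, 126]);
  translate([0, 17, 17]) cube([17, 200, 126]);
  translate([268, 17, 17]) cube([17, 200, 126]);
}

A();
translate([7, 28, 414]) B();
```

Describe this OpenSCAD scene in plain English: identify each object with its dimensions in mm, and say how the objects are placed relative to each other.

A is a simple wooden stool: a rectangular seat 294 mm (x) by 267 mm (y), 41 mm thick, top face at z = 414 mm, on four round legs, each 30 mm in diameter. The legs rest on z = 0, each leg's axis is inset half a diameter from the nearest pair of seat edges (so the leg's bounding box is flush with the corner).

B is an open-topped rectangular box: outside dimensions 285×234×143 mm, with a uniform wall and base thickness of 17 mm. The base is a full 285×234 slab on the floor; four walls sit on top of the base. The front and back walls (the −y and +y sides) span the full width; the two side walls fit between them.

The open box is on top of the stool.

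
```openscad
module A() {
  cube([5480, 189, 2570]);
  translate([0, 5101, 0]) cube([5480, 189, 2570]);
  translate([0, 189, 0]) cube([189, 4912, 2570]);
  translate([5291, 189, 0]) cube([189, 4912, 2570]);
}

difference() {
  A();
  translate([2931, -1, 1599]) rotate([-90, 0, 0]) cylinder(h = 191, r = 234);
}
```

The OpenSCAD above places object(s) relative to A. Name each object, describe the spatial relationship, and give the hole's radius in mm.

The subtracted cylinder has r = 234 mm.

A is a house frame. The house frame has a circular hole through its front wall. The hole's radius is 234 mm.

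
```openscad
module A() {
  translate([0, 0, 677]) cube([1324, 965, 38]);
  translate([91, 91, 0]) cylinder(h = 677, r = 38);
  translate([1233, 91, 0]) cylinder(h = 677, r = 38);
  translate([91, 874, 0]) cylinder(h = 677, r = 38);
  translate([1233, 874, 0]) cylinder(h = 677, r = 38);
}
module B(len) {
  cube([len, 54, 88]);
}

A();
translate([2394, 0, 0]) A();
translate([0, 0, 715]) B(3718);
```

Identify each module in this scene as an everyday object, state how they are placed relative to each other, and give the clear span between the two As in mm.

A is a table. B is a beam. A beam spans the tops of two tables. The clear span between the two tables is 1070 mm.

Second table starts at x = 2394; first ends at x = 1324; clear span = 2394 − 1324 = 1070 mm.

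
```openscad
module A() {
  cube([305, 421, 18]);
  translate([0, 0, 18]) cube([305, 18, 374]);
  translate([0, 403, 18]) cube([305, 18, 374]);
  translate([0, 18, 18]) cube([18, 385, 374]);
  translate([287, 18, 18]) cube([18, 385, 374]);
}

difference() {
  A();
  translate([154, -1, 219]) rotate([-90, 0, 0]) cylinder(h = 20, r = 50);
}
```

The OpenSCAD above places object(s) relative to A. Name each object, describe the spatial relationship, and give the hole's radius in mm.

A is an open box. The open box has a circular hole through its front wall. The hole's radius is 50 mm.

The subtracted cylinder has r = 50 mm.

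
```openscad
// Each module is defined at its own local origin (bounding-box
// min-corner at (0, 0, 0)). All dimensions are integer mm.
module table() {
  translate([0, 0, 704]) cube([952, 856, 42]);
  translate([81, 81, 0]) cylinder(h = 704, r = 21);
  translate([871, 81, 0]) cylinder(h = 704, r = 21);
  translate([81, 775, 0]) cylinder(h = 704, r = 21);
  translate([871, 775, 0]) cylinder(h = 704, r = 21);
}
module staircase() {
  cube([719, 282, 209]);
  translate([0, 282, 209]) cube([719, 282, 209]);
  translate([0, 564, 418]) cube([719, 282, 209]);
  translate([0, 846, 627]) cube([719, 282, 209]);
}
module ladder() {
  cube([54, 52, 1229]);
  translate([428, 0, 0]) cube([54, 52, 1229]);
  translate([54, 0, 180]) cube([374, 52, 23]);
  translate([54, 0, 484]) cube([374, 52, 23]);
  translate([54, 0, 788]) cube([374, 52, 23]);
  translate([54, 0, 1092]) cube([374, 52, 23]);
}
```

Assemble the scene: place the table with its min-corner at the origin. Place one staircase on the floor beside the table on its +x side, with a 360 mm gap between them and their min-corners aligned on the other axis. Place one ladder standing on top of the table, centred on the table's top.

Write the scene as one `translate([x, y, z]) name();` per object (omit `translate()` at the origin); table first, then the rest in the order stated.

table();
translate([1312, 0, 0]) staircase();
translate([235, 402, 746]) ladder();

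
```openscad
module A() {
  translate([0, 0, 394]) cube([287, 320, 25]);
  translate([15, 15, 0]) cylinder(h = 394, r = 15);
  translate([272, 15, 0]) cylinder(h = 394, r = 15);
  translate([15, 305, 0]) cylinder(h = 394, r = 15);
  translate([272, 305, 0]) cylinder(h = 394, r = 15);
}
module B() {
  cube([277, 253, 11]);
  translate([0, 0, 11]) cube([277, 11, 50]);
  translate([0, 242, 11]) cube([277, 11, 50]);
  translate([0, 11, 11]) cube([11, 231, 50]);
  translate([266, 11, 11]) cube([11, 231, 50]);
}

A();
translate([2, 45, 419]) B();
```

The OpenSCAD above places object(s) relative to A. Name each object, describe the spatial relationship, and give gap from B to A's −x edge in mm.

A is a stool. B is an open box. The open box is on top of the stool. The gap from the open box to the stool's −x edge is 2 mm.

The open box's min-x is at 2; the stool's min-x is 0; gap = 2 mm.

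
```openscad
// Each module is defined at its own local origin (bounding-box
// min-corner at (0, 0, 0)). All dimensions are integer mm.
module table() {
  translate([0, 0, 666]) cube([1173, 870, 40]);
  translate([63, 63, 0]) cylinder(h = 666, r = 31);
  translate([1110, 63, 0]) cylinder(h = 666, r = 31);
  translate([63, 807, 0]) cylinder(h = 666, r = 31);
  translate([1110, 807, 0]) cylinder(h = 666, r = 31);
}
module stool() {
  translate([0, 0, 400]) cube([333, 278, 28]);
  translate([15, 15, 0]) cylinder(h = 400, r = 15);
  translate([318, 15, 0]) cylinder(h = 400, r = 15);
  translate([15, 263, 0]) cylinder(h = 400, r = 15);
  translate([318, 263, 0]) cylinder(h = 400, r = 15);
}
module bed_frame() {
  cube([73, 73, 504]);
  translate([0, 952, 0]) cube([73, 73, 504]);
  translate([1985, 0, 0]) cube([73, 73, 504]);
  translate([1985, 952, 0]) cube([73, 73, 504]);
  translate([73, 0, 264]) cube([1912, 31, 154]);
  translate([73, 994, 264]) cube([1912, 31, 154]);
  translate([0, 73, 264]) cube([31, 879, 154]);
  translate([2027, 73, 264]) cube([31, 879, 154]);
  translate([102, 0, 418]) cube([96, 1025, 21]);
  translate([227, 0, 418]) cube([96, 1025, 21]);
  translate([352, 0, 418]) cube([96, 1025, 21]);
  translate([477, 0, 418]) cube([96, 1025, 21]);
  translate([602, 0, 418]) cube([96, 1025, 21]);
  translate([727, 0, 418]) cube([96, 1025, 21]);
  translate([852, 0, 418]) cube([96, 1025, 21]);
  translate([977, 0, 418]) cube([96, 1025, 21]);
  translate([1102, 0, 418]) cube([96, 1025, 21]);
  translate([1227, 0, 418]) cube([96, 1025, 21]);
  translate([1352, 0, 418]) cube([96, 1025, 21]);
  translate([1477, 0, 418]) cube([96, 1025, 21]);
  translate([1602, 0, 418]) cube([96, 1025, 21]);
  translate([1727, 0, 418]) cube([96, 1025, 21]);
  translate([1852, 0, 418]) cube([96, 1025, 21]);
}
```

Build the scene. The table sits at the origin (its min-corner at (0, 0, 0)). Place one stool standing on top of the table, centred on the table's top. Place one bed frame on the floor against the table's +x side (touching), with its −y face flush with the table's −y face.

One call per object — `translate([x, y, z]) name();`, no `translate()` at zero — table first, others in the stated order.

table();
translate([420, 296, 706]) stool();
translate([1173, 0, 0]) bed_frame();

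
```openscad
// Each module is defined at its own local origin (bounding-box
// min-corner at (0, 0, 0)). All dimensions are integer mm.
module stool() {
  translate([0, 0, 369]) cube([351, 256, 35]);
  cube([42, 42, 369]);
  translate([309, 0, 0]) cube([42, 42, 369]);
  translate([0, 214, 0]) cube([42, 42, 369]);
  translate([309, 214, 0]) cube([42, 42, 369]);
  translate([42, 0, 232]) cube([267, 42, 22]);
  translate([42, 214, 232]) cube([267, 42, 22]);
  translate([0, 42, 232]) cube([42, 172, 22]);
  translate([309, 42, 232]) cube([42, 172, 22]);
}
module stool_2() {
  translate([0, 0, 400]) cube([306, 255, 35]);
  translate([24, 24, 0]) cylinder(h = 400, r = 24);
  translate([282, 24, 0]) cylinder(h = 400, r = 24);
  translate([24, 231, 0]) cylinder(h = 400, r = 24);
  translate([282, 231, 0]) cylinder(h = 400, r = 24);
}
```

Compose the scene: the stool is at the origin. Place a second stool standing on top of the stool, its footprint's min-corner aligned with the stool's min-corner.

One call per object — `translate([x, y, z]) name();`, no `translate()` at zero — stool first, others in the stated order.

stool();
translate([0, 0, 404]) stool_2();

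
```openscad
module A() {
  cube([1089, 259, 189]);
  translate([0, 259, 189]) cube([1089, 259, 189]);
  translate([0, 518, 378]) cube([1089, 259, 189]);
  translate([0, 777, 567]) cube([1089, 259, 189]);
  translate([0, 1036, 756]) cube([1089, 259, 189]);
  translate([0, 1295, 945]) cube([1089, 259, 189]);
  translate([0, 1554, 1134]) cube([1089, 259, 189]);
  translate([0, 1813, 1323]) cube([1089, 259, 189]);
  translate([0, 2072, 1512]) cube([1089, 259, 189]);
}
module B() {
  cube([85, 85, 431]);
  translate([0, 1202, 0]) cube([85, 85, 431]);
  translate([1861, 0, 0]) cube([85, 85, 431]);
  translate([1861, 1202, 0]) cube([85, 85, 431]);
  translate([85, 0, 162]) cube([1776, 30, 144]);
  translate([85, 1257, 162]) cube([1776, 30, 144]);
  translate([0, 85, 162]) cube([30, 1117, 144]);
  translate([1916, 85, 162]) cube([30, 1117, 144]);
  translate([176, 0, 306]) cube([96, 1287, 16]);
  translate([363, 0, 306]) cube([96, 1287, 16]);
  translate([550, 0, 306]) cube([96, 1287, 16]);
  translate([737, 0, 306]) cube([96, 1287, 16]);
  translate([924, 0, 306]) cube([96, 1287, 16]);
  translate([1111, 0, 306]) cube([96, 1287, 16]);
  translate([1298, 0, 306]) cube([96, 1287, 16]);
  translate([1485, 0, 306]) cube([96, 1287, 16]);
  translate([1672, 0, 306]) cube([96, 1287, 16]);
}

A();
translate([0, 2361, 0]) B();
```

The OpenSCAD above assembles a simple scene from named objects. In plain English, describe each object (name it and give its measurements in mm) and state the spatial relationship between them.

A is a run of 9 identical solid stair steps. Each tread is 1089×259 mm and each step block is 189 mm high. Step 1 rests on the floor; step k is offset from step 1 by (k−1)×259 mm in y and (k−1)×189 mm in z.

B is a bed frame 1946 mm long (x) by 1287 mm wide (y). Four 85×85 mm corner posts, 431 mm tall, at the corners of the footprint. Four rails of 30 mm thickness and 144 mm height run between adjacent posts with their undersides at z = 162 mm, their outer faces flush with the outside of the frame (the two x-running rails run between the posts' inner faces; the two y-running rails run between the posts' inner faces). 9 slats, each 96 mm wide (x) and 16 mm thick, lie across the top of the two x-running rails, running the full 1287 mm width of the frame in y; the slats are evenly spaced along x between the inner faces of the end posts with equal gaps (rounded down to the nearest mm) at the −x end and between each pair — any rounding remainder accumulates at the +x end.

The bed frame is on the floor beside the staircase on its +y side.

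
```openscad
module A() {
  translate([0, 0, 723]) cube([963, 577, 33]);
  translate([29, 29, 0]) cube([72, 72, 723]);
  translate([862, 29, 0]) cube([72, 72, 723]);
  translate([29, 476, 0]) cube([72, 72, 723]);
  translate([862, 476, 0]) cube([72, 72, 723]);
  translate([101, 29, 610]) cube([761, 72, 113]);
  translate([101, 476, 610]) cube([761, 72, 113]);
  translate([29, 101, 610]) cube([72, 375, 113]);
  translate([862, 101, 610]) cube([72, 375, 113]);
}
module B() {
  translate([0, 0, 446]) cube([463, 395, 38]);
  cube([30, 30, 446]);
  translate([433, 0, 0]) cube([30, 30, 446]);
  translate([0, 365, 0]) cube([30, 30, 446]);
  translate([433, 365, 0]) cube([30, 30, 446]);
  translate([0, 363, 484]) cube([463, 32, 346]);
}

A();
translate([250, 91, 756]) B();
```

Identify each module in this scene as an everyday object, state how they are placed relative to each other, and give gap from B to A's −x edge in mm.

The chair's min-x is at 250; the table's min-x is 0; gap = 250 mm.

A is a table. B is a chair. The chair is on top of the table, centred. The gap from the chair to the table's −x edge is 250 mm.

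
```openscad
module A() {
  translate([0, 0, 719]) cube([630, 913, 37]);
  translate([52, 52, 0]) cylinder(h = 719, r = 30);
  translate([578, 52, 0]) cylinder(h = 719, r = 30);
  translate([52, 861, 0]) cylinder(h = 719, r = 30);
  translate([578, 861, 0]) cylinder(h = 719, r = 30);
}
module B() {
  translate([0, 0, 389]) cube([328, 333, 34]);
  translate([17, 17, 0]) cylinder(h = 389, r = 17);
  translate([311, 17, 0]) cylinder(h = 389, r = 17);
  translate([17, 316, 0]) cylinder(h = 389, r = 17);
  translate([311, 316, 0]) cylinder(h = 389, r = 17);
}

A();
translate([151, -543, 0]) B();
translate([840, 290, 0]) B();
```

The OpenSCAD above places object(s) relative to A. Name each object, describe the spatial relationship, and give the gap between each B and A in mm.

Each stool's nearest face is 210 mm from the table's bounding box.

A is a table. B is a stool. Two stools sit around the table at the −y, +x sides. The gap between each stool and the table is 210 mm.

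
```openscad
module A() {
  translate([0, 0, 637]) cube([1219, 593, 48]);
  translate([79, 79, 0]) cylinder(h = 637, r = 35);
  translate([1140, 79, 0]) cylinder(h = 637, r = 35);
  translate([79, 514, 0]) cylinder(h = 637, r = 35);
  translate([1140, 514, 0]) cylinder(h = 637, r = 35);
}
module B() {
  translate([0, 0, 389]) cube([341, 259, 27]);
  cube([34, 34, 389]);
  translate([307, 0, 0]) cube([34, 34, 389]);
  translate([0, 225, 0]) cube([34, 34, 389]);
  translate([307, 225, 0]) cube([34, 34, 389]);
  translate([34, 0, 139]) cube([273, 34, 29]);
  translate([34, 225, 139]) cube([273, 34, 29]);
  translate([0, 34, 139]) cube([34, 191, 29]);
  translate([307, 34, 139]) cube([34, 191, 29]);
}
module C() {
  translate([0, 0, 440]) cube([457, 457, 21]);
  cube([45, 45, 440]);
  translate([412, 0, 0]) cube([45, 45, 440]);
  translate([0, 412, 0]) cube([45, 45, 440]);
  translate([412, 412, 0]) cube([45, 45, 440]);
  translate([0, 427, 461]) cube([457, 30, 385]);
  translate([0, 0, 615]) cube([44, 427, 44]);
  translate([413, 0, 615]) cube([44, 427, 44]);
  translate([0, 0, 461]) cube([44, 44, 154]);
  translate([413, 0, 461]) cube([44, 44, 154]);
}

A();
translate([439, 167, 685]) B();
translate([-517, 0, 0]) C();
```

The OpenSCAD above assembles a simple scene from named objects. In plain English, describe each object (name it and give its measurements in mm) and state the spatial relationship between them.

A is a rectangular dining table. The top is 1219×593×48 mm with its upper surface at z = 685 mm. It stands on four round legs of 70 mm diameter, each leg's bounding box inset 44 mm from the nearest pair of top edges, running from the floor to the underside of the top.

B is a simple wooden stool: a rectangular seat 341 mm (x) by 259 mm (y), 27 mm thick, top face at z = 416 mm, on four square legs, each 34×34 mm in cross-section. The legs rest on z = 0, each flush with a corner of the seat. Four stretchers, 34 mm wide and 29 mm tall, connect adjacent legs with their undersides at z = 139 mm, each running between the inner faces of the legs it joins and aligned with the legs' outer faces on the other axis.

C is a chair: 457×457 mm seat, 21 mm thick, top at z = 461 mm, on four 45 mm square corner legs flush with the seat edges. A 30 mm thick backrest slab spans the full seat width, extending 385 mm above the seat top, its back face flush with the seat's +y edge. Two armrests of 44×44 mm section run along each side from the seat's front edge to the front of the backrest, top faces 198 mm above the seat top and outer faces flush with the seat's x-edges; a 44×44 mm post under the front of each armrest stands on the seat at the front corner.

The stool is on top of the table, centred. The chair is on the floor beside the table on its −x side.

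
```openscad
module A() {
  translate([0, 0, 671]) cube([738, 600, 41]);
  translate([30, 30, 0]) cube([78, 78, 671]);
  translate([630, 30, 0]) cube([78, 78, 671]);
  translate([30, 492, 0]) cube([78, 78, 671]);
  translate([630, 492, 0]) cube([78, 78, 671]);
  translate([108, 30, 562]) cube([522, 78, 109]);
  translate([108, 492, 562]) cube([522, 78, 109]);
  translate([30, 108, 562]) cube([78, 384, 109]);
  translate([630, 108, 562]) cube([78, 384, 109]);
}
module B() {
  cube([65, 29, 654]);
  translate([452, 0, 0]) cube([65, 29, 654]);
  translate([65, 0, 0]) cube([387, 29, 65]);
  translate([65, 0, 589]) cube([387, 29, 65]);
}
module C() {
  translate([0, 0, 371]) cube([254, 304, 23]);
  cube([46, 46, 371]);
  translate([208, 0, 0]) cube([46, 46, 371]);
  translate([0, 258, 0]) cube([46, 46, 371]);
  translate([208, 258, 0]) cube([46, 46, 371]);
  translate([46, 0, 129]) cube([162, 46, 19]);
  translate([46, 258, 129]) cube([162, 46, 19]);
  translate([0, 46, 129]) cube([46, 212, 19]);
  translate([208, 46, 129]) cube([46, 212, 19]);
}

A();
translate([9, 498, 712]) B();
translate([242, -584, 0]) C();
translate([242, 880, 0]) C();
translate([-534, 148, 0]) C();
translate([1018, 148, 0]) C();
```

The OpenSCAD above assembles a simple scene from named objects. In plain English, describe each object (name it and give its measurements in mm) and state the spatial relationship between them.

A is a table: top 738 mm (x) × 600 mm (y), 41 mm thick, upper face at z = 712 mm, on four 78×78 mm square legs, each inset 30 mm from the nearest pair of top edges, running from z = 0 to the bottom of the top. Four apron rails, 78 mm thick and 109 mm tall, run between adjacent legs with their top edges flush with the underside of the top and their outer faces flush with the legs' outer faces.

B is a rectangular picture frame lying in the x–z plane (depth along y). The opening is 387 mm wide (x) by 524 mm tall (z), surrounded by a border 65 mm wide on all four sides. The frame is 29 mm deep and is made of two full-height vertical stiles with two horizontal rails fitted between them.

C is a four-legged stool. The seat is 254×304 mm, 23 mm thick, top at z = 394 mm. It stands on four square legs, each 46×46 mm in cross-section, from z = 0 to the seat underside, each flush with a corner of the seat. Four stretchers, 46 mm wide and 19 mm tall, connect adjacent legs with their undersides at z = 129 mm, each running between the inner faces of the legs it joins and aligned with the legs' outer faces on the other axis.

The picture frame is on top of the table. Four stools sit around the table at the −y, +y, −x, +x sides.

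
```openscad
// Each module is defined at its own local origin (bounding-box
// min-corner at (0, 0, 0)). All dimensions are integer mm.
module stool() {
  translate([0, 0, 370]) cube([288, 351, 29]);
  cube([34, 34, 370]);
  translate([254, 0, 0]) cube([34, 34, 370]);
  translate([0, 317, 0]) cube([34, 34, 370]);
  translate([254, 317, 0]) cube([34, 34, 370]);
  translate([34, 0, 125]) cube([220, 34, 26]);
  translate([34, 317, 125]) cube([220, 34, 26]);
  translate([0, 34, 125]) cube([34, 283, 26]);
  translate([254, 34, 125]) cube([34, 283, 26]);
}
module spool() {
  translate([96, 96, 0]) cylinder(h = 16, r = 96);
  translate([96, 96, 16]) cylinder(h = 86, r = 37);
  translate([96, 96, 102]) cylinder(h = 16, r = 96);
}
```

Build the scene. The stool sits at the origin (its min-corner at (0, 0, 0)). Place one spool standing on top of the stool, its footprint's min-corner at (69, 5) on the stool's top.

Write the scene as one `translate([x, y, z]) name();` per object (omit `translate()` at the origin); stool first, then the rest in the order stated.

stool();
translate([69, 5, 399]) spool();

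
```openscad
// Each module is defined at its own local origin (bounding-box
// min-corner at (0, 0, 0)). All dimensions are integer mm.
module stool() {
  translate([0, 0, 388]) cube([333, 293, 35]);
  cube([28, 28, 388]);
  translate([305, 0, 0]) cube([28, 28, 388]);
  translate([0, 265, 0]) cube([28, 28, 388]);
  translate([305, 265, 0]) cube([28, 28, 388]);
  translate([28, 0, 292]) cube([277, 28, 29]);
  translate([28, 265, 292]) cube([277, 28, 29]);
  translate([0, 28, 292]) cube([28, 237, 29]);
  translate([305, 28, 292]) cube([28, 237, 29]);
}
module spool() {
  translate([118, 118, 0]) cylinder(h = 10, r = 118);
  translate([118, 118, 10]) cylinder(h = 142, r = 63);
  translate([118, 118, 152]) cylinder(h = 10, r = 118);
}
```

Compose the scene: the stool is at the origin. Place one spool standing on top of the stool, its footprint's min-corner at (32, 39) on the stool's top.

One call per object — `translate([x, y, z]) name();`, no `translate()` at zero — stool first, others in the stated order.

stool();
translate([32, 39, 423]) spool();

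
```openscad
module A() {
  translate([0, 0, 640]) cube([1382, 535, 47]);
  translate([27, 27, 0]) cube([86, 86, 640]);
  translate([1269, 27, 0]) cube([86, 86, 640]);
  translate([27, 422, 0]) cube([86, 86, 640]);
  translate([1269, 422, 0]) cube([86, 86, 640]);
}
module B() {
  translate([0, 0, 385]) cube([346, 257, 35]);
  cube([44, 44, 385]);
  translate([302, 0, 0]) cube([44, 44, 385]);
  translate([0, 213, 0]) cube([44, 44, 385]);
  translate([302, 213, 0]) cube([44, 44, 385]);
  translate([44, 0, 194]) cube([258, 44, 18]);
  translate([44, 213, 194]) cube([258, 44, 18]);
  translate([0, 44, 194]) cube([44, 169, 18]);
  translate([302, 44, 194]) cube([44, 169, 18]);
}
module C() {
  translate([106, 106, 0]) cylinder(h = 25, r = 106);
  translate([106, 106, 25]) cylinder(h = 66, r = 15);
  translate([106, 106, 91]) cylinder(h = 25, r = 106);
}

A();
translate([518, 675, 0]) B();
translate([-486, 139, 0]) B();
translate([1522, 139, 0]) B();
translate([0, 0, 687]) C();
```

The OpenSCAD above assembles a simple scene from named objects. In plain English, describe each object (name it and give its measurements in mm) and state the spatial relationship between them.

A is a rectangular dining table. The top is 1382×535×47 mm with its upper surface at z = 687 mm. It stands on four 86×86 mm square legs, each inset 27 mm from the nearest pair of top edges, running from the floor to the underside of the top.

B is a four-legged stool. The seat is a 346×257×35 mm slab whose top surface is at z = 420 mm; four square legs, each 44×44 mm in cross-section, run from the floor (z = 0) to the underside of the seat, each flush with a corner of the seat. Four stretchers, 44 mm wide and 18 mm tall, connect adjacent legs with their undersides at z = 194 mm, each running between the inner faces of the legs it joins and aligned with the legs' outer faces on the other axis.

C is a spool: two coaxial disc flanges of radius 106 mm and thickness 25 mm, joined by a core cylinder of radius 15 mm and height 66 mm. The lower flange rests on z = 0 and the three cylinders share a vertical axis.

Three stools sit around the table at the +y, −x, +x sides. The spool is on top of the table.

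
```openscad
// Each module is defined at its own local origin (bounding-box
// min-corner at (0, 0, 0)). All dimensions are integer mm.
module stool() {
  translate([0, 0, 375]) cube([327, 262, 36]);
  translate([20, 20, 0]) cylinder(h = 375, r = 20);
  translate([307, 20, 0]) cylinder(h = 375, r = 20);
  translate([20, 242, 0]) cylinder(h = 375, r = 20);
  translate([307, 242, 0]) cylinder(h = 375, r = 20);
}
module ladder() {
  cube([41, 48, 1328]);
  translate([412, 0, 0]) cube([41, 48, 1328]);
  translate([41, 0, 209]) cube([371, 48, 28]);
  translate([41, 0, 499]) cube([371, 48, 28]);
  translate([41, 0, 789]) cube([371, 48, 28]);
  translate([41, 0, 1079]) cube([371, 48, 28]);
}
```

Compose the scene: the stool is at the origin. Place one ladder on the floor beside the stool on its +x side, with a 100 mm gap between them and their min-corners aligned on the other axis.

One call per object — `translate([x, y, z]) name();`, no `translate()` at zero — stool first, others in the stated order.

stool();
translate([427, 0, 0]) ladder();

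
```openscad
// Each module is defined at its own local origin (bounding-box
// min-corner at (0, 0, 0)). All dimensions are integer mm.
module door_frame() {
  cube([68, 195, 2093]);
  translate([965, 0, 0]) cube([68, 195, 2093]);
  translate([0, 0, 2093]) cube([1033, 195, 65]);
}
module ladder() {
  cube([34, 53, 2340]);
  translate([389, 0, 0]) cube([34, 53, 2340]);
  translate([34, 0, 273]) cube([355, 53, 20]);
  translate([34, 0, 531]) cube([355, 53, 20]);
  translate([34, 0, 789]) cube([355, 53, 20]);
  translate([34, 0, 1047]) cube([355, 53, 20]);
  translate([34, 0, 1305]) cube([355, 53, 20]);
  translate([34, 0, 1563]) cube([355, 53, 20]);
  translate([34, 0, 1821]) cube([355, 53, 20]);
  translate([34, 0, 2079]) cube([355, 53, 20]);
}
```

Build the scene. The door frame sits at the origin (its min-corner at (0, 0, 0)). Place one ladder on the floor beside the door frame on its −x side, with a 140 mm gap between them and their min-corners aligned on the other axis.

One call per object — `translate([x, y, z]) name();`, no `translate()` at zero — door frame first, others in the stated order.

door_frame();
translate([-563, 0, 0]) ladder();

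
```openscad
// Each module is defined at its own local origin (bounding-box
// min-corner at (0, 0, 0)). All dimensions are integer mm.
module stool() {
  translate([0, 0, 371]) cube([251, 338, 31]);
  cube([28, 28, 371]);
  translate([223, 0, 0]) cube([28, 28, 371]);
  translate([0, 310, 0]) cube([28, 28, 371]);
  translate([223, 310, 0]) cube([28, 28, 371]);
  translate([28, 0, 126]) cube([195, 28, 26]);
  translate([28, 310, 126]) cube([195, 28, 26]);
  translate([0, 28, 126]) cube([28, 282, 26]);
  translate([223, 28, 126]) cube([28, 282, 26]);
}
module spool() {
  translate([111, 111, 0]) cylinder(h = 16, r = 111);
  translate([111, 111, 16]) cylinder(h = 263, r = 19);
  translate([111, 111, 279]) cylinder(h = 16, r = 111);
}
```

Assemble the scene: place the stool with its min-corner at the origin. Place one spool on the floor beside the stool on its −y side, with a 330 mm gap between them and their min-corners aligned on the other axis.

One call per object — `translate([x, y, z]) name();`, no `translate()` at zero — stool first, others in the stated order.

stool();
translate([0, -552, 0]) spool();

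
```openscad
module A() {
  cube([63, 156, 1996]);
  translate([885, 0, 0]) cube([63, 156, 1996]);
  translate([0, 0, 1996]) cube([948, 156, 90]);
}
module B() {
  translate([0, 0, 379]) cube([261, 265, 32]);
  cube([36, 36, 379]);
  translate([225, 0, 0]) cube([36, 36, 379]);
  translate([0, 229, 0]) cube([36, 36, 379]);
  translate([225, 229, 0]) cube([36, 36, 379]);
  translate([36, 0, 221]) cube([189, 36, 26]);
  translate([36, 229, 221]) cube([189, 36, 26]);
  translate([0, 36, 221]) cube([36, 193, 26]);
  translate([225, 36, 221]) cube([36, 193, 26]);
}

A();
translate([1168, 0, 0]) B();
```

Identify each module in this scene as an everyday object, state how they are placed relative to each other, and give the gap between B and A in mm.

The stool's nearest face is 220 mm from the door frame's +x face.

A is a door frame. B is a stool. The stool is on the floor beside the door frame on its +x side. The gap between the stool and the door frame is 220 mm.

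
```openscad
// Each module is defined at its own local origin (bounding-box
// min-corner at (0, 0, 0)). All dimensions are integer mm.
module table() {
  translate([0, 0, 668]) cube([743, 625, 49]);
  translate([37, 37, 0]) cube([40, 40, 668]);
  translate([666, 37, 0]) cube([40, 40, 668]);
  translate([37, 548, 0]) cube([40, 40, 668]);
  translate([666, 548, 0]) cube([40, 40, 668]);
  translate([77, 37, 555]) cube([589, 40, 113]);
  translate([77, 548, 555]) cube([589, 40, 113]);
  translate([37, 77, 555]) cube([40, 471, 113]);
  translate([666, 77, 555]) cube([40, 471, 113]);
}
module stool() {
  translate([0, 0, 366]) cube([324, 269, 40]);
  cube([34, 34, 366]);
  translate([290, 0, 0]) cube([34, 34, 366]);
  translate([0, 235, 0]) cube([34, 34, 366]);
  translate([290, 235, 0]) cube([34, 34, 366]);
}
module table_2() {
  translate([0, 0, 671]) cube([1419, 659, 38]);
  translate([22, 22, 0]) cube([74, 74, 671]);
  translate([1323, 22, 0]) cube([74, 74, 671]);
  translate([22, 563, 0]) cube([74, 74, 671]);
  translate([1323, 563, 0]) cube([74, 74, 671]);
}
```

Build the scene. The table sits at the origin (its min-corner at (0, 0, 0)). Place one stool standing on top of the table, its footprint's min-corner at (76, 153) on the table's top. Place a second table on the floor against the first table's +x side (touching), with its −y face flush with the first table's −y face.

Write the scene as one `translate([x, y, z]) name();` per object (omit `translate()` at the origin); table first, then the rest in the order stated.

table();
translate([76, 153, 717]) stool();
translate([743, 0, 0]) table_2();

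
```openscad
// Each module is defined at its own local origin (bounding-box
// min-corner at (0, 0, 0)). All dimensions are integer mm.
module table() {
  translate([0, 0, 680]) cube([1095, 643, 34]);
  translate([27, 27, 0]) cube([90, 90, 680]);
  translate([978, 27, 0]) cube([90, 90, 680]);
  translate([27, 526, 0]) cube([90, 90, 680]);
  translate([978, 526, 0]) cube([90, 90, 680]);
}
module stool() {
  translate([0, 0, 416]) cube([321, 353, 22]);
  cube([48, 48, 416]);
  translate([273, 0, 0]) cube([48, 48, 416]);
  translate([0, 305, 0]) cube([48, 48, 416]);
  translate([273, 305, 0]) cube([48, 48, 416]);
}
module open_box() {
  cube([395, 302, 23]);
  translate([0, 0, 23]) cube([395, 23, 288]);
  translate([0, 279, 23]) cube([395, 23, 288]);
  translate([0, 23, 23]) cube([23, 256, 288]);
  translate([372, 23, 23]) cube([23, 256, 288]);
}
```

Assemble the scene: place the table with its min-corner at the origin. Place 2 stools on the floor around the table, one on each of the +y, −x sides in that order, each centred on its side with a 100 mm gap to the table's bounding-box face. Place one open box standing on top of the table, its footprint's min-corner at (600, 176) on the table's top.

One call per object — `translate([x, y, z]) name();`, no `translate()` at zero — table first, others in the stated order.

table();
translate([387, 743, 0]) stool();
translate([-421, 145, 0]) stool();
translate([600, 176, 714]) open_box();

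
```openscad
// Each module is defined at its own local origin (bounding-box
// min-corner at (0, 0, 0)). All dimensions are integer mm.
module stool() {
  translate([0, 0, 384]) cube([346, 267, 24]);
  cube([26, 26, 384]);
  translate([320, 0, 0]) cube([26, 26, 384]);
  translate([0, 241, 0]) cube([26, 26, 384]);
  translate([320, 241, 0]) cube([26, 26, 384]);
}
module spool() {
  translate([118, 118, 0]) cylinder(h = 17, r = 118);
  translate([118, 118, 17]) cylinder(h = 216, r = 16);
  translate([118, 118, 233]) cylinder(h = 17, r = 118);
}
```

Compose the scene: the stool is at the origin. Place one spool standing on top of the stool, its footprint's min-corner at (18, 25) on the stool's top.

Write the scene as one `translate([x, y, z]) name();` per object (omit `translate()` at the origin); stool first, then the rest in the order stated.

stool();
translate([18, 25, 408]) spool();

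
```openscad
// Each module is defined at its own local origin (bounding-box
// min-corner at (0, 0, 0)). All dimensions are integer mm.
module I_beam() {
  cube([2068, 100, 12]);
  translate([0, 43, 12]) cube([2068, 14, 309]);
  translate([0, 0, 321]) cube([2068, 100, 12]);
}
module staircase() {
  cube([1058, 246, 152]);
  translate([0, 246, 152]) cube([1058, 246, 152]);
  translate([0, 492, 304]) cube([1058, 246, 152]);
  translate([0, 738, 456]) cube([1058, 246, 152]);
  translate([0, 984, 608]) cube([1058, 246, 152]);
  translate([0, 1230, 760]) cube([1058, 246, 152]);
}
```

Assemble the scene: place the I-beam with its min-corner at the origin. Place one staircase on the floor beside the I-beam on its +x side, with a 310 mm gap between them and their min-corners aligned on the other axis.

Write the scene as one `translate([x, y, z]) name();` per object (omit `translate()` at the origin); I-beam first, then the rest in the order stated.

I_beam();
translate([2378, 0, 0]) staircase();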